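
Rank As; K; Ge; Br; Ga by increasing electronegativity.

K is in period 4, group 1; Ga is in period 4, group 13; Ge is in period 4, group 14; As is in period 4, group 15; Br is in period 4, group 17.
Atoms toward the upper right of the periodic table pull bonding electrons most strongly.
All lie in period 4, so electronegativity increases left to right.
So from lowest to highest: K < Ga < Ge < As < Br.

K < Ga < Ge < As < Br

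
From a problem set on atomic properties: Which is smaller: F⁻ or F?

F

Forming F⁻ adds 1 electron to F. More electron–electron repulsion in the same shell, with unchanged nuclear charge, lets the cloud expand.
An anion is larger than its parent atom: F⁻ > F.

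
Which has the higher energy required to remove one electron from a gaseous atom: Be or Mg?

Be

Be is in period 2, group 2; Mg is in period 3, group 2.
First ionization energy rises across a period (greater Z_eff holds electrons more tightly) and falls down a group (valence electrons are farther from the nucleus).
All are in group 2, so first ionization energy increases up the group.
So Be has the higher energy required to remove one electron from a gaseous atom (Be > Mg).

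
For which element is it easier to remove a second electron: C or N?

C

After 1 electron has been removed, what remains? C⁺ still has 3 valence electrons; N⁺ still has 4 valence electrons.
All are still removing valence electrons, so compare the +1 ions as you would atoms: IE_2 generally rises across a period (higher Z_eff) and falls down a group (larger shell), subject to the usual subshell exceptions.
Valence configurations: C⁺ [He]2s²2p¹, N⁺ [He]2s²2p².
Approximate IE_2 values (kJ/mol): C 2353, N 2856.
Overall IE_2 order: C < N.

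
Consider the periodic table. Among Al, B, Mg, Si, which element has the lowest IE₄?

Si

After 3 electrons have been removed, what remains? Al³⁺ is the bare [Ne] core; B³⁺ is the bare [He] core; Mg³⁺ is already 1 electron into the core; Si³⁺ still has 1 valence electron.
Pulling an electron out of a noble-gas core costs far more than removing a remaining valence electron, so Mg, Al and B sit at the high end of IE_4.
The numbers (kJ/mol): Al 11577, B 25026, Mg 10543, Si 4356.
Overall IE_4 order: Si < Mg < Al < B.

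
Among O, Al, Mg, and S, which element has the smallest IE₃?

Al

IE_3 is the cost of taking one more electron from the +2 cation: O²⁺ still has 4 valence electrons; Al²⁺ still has 1 valence electron; Mg²⁺ is the bare [Ne] core; S²⁺ still has 4 valence electrons.
Core electrons are held far more tightly than valence electrons, so Mg tops the IE_3 order.
Valence configurations: O²⁺ [He]2s²2p², Al²⁺ [Ne]3s¹, S²⁺ [Ne]3s²3p².
Tabulated IE_3 (kJ/mol): O 5300, Al 2745, Mg 7733, S 3357.
So the third ionization energies run Al < S < O < Mg.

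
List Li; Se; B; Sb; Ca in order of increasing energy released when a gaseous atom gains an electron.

Li is in period 2, group 1; B is in period 2, group 13; Ca is in period 4, group 2; Se is in period 4, group 16; Sb is in period 5, group 15.
Adding an electron releases more energy for atoms nearer the top right (short of the noble gases).
Neither a single period nor a single group — weigh both effects.
B > Ca: relative to Ca, both the across-period and down-group shifts push B's electron affinity up.
Li > B: this pair runs against the simple trend — see the exception note.
Sb > Li: period and group pull opposite ways; the across-period shift dominates (103 vs 60 kJ/mol).
Se > Sb: both effects reinforce here, so Se is clearly the higher of the two.
Note the exception: Li has a higher electron affinity than B, contrary to the simple trend — B's ns²np¹ configuration gives only a small electron affinity — the sparsely filled np subshell binds an added electron weakly.
For reference (kJ/mol): Li 60, B 27, Ca 2, Se 195, Sb 103.
So from lowest to highest: Ca < B < Li < Sb < Se.

Ca < B < Li < Sb < Se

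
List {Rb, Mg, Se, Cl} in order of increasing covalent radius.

Moving right in a period, electrons are added to the same shell under a stronger nuclear pull, so atoms get smaller; moving down, a new shell is opened and atoms get larger.
Here both period and group differ, so the two effects have to be weighed against each other.
Se > Cl: both effects reinforce here, so Se is clearly the larger of the two.
Mg > Se: the two effects oppose for this pair; the across-period effect wins (139 vs 116 pm).
Rb > Mg: relative to Mg, both the across-period and down-group shifts push Rb's atomic radius up.
Approximate values (pm): Mg 139, Cl 99, Se 116, Rb 210.
So from smallest to largest: Cl < Se < Mg < Rb.

Cl < Se < Mg < Rb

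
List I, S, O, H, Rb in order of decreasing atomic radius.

Rb, I, S, O, H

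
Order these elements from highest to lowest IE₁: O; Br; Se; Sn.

O is in period 2, group 16; Se is in period 4, group 16; Br is in period 4, group 17; Sn is in period 5, group 14.
First ionization energy rises across a period (greater Z_eff holds electrons more tightly) and falls down a group (valence electrons are farther from the nucleus).
These span different periods and groups, so the two trends combine.
Se > Sn: relative to Sn, both the across-period and down-group shifts push Se's first ionization energy up.
Br > Se: both are in period 4; the period trend gives Br the larger value.
O > Br: the two effects oppose for this pair; the down-group effect wins (1314 vs 1140 kJ/mol).
Approximate values (kJ/mol): O 1314, Se 941, Br 1140, Sn 709.
So from highest to lowest: O > Br > Se > Sn.

O, Br, Se, Sn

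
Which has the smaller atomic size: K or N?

N

Across a period the added protons contract the valence shell; down a group each new principal shell makes the atom larger.
Neither a single period nor a single group — weigh both effects.
K > N: relative to N, both the across-period and down-group shifts push K's atomic radius up.
Tabulated atomic radius (pm): N 71, K 196.
So N has the smaller atomic size (N < K).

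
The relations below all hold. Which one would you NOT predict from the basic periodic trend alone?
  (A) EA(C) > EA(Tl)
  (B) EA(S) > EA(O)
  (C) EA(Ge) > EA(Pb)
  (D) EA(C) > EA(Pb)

(B)

The general trend: electron affinity increases across a period and decreases down a group.
(A) C (period 2, group 14) vs Tl (period 6, group 13): the stated order agrees with the simple trend.
(B) S (period 3, group 16) vs O (period 2, group 16): the stated order contradicts the simple trend.
(C) Ge (period 4, group 14) vs Pb (period 6, group 14): the stated order agrees with the simple trend.
(D) C (period 2, group 14) vs Pb (period 6, group 14): the stated order agrees with the simple trend.
The exception is (B): the compact 2p subshell of O repels the added electron more than S's larger 3p does.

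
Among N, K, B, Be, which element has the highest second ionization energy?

The second ionization energy removes an electron from the +1 ion. For each element: N⁺ still has 4 valence electrons; K⁺ is the bare [Ar] core; B⁺ still has 2 valence electrons; Be⁺ still has 1 valence electron.
Breaking into a closed-shell core is much more expensive than removing a leftover valence electron — K has the largest IE_2 here.
Valence configurations: N⁺ [He]2s²2p², B⁺ [He]2s², Be⁺ [He]2s¹.
Approximate IE_2 values (kJ/mol): N 2856, K 3052, B 2427, Be 1757.
Hence IE_2: Be < B < N < K.

K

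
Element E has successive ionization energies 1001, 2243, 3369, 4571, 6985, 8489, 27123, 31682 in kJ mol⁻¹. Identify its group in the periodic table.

Group 16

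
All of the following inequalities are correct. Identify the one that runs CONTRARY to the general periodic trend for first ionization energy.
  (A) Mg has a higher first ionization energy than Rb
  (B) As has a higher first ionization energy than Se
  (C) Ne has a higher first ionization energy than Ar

(B)

The general trend: first ionization energy increases across a period and decreases down a group.
(A) Mg (period 3, group 2) vs Rb (period 5, group 1): the stated order agrees with the simple trend.
(B) As (period 4, group 15) vs Se (period 4, group 16): the stated order contradicts the simple trend.
(C) Ne (period 2, group 18) vs Ar (period 3, group 18): the stated order agrees with the simple trend.
The exception is (B): Se (4p⁴) ionizes more easily than half-filled As (4p³).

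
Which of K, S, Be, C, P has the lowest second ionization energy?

Be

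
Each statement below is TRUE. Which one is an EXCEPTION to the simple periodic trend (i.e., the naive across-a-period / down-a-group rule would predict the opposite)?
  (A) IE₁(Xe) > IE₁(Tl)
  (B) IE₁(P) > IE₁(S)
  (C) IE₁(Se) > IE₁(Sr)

(B)

The general trend: IE₁ increases across a period and decreases down a group.
(A) Xe (period 5, group 18) vs Tl (period 6, group 13): the stated order agrees with the simple trend.
(B) P (period 3, group 15) vs S (period 3, group 16): the stated order contradicts the simple trend.
(C) Se (period 4, group 16) vs Sr (period 5, group 2): the stated order agrees with the simple trend.
The exception is (B): S (3p⁴) ionizes more easily than half-filled P (3p³) because the paired 3p electron in S is pushed out by e⁻–e⁻ repulsion.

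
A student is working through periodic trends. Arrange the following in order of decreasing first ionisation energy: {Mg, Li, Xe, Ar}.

Li is in period 2, group 1; Mg is in period 3, group 2; Ar is in period 3, group 18; Xe is in period 5, group 18.
First ionization energy rises across a period (greater Z_eff holds electrons more tightly) and falls down a group (valence electrons are farther from the nucleus).
Neither a single period nor a single group — weigh both effects.
Mg > Li: the two effects oppose for this pair; the across-period effect wins (738 vs 520 kJ/mol).
Xe > Mg: the two effects oppose for this pair; the across-period effect wins (1170 vs 738 kJ/mol).
Ar > Xe: Ar sits above Xe in group 18, so the down-group effect alone puts Ar higher.
Tabulated first ionization energy (kJ/mol): Li 520, Mg 738, Ar 1521, Xe 1170.
So from highest to lowest: Ar > Xe > Mg > Li.

Ar > Xe > Mg > Li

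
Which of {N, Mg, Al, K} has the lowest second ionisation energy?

After 1 electron has been removed, what remains? N⁺ still has 4 valence electrons; Mg⁺ still has 1 valence electron; Al⁺ still has 2 valence electrons; K⁺ is the bare [Ar] core.
Core electrons are held far more tightly than valence electrons, so K tops the IE_2 order.
Valence configurations: N⁺ [He]2s²2p², Mg⁺ [Ne]3s¹, Al⁺ [Ne]3s².
Tabulated IE_2 (kJ/mol): N 2856, Mg 1451, Al 1817, K 3052.
So the second ionization energies run Mg < Al < N < K.

Mg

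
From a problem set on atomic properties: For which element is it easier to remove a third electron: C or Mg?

IE_3 is the cost of taking one more electron from the +2 cation: C²⁺ still has 2 valence electrons; Mg²⁺ is the bare [Ne] core.
Core electrons are held far more tightly than valence electrons, so Mg tops the IE_3 order.
The numbers (kJ/mol): C 4620, Mg 7733.
So the third ionization energies run C < Mg.

C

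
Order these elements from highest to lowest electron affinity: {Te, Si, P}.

Te > Si > P

Si is in period 3, group 14; P is in period 3, group 15; Te is in period 5, group 16.
EA tends to increase across a period and decrease down a group, though the pattern is less regular than for IE or radius.
Here both period and group differ, so the two effects have to be weighed against each other.
Si > P: this pair runs against the simple trend — see the exception note.
Te > Si: period and group pull opposite ways; the across-period shift dominates (190 vs 134 kJ/mol).
Note the exception: Si has a higher electron affinity than P, contrary to the simple trend — adding an electron to P's half-filled 3p³ is unfavourable, so Si (3p²) has the more exothermic EA.
Tabulated electron affinity (kJ/mol): Si 134, P 72, Te 190.
So from highest to lowest: Te > Si > P.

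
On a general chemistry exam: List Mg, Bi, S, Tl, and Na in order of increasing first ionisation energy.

Na is in period 3, group 1; Mg is in period 3, group 2; S is in period 3, group 16; Tl is in period 6, group 13; Bi is in period 6, group 15.
IE₁ increases left→right with effective nuclear charge and decreases top→bottom as the valence shell moves farther out.
These span different periods and groups, so the two trends combine.
Tl > Na: period and group pull opposite ways; the across-period shift dominates (589 vs 496 kJ/mol).
Bi > Tl: Bi lies to the right of Tl in period 6, so the across-period effect alone puts Bi higher.
Mg > Bi: the two effects oppose for this pair; the down-group effect wins (738 vs 703 kJ/mol).
S > Mg: S lies to the right of Mg in period 3, so the across-period effect alone puts S higher.
For reference (kJ/mol): Na 496, Mg 738, S 1000, Tl 589, Bi 703.
So from lowest to highest: Na < Tl < Bi < Mg < S.

Na < Tl < Bi < Mg < S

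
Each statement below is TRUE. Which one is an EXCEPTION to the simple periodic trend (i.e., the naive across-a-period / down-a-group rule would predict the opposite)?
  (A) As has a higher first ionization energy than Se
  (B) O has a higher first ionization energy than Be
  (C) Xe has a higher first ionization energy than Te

The general trend: first ionization energy increases across a period and decreases down a group.
(A) As (period 4, group 15) vs Se (period 4, group 16): the stated order contradicts the simple trend.
(B) O (period 2, group 16) vs Be (period 2, group 2): the stated order agrees with the simple trend.
(C) Xe (period 5, group 18) vs Te (period 5, group 16): the stated order agrees with the simple trend.
The exception is (A): Se (4p⁴) ionizes more easily than half-filled As (4p³).

(A)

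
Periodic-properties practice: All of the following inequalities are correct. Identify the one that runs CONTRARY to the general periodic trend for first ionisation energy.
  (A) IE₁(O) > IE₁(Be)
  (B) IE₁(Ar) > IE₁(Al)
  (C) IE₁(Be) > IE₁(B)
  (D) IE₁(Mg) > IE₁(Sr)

(C)

The general trend: first ionisation energy increases across a period and decreases down a group.
(A) O (period 2, group 16) vs Be (period 2, group 2): the stated order agrees with the simple trend.
(B) Ar (period 3, group 18) vs Al (period 3, group 13): the stated order agrees with the simple trend.
(C) Be (period 2, group 2) vs B (period 2, group 13): the stated order contradicts the simple trend.
(D) Mg (period 3, group 2) vs Sr (period 5, group 2): the stated order agrees with the simple trend.
The exception is (C): removing B's lone 2p electron is easier than breaking Be's filled 2s².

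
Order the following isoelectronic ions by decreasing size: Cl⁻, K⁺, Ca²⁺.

Cl⁻, K⁺, Ca²⁺

All of these have 18 electrons, so size is governed by nuclear charge alone: the more protons, the stronger the pull on the same electron cloud, and the smaller the ion.
Nuclear charges: Ca²⁺ (Z=20), K⁺ (Z=19), Cl⁻ (Z=17).
Largest to smallest: Cl⁻ > K⁺ > Ca²⁺.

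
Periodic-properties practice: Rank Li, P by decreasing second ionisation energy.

Li > P

IE_2 is the cost of taking one more electron from the +1 cation: Li⁺ is the bare [He] core; P⁺ still has 4 valence electrons.
Core electrons are held far more tightly than valence electrons, so Li tops the IE_2 order.
The numbers (kJ/mol): Li 7298, P 1907.
Overall IE_2 order: P < Li.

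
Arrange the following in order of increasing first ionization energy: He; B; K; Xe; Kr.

He is in period 1, group 18; B is in period 2, group 13; K is in period 4, group 1; Kr is in period 4, group 18; Xe is in period 5, group 18.
IE₁ increases left→right with effective nuclear charge and decreases top→bottom as the valence shell moves farther out.
Here both period and group differ, so the two effects have to be weighed against each other.
B > K: both effects reinforce here, so B is clearly the higher of the two.
Xe > B: the two effects oppose for this pair; the across-period effect wins (1170 vs 801 kJ/mol).
Kr > Xe: Kr sits above Xe in group 18, so the down-group effect alone puts Kr higher.
He > Kr: He sits above Kr in group 18, so the down-group effect alone puts He higher.
Tabulated first ionization energy (kJ/mol): He 2372, B 801, K 419, Kr 1351, Xe 1170.
So from lowest to highest: K < B < Xe < Kr < He.

K < B < Xe < Kr < He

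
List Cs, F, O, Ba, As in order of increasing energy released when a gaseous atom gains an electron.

EA tends to increase across a period and decrease down a group, though the pattern is less regular than for IE or radius.
These span different periods and groups, so the two trends combine.
Cs > Ba: this pair runs against the simple trend — see the exception note.
As > Cs: relative to Cs, both the across-period and down-group shifts push As's electron affinity up.
O > As: relative to As, both the across-period and down-group shifts push O's electron affinity up.
F > O: F lies to the right of O in period 2, so the across-period effect alone puts F higher.
Note the exception: Cs has a higher electron affinity than Ba, contrary to the simple trend — adding an electron to Ba (ns²) has to open a new, higher-energy np subshell, which is unfavourable.
For reference (kJ/mol): O 141, F 328, As 78, Cs 46, Ba 14.
So from lowest to highest: Ba < Cs < As < O < F.

Ba < Cs < As < O < F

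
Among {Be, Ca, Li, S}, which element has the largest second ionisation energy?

After 1 electron has been removed, what remains? Be⁺ still has 1 valence electron; Ca⁺ still has 1 valence electron; Li⁺ is the bare [He] core; S⁺ still has 5 valence electrons.
Breaking into a closed-shell core is much more expensive than removing a leftover valence electron — Li has the largest IE_2 here.
Valence configurations: Be⁺ [He]2s¹, Ca⁺ [Ar]4s¹, S⁺ [Ne]3s²3p³.
The numbers (kJ/mol): Be 1757, Ca 1145, Li 7298, S 2252.
Putting it together, IE_2: Ca < Be < S < Li.

Li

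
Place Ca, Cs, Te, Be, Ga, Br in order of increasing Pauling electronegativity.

Smaller atoms with higher effective nuclear charge are more electronegative.
These span different periods and groups, so the two trends combine.
Ca > Cs: both effects reinforce here, so Ca is clearly the higher of the two.
Be > Ca: Be sits above Ca in group 2, so the down-group effect alone puts Be higher.
Ga > Be: the two effects oppose for this pair; the across-period effect wins (1.81 vs 1.57).
Te > Ga: period and group pull opposite ways; the across-period shift dominates (2.10 vs 1.81).
Br > Te: both effects reinforce here, so Br is clearly the higher of the two.
Tabulated electronegativity (Pauling): Be 1.57, Ca 1.00, Ga 1.81, Br 2.96, Te 2.10, Cs 0.79.
So from lowest to highest: Cs < Ca < Be < Ga < Te < Br.

Cs < Ca < Be < Ga < Te < Br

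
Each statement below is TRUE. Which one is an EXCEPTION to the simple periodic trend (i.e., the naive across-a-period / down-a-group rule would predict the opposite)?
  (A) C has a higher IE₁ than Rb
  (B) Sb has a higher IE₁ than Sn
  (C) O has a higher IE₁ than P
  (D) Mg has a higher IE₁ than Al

The general trend: IE₁ increases across a period and decreases down a group.
(A) C (period 2, group 14) vs Rb (period 5, group 1): the stated order agrees with the simple trend.
(B) Sb (period 5, group 15) vs Sn (period 5, group 14): the stated order agrees with the simple trend.
(C) O (period 2, group 16) vs P (period 3, group 15): the stated order agrees with the simple trend.
(D) Mg (period 3, group 2) vs Al (period 3, group 13): the stated order contradicts the simple trend.
The exception is (D): Al's single 3p electron is easier to remove than one from Mg's filled 3s².

(D)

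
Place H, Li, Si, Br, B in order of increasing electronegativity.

Li, Si, B, H, Br

Electronegativity increases across a period and decreases down a group, tracking effective nuclear charge and atomic size.
These span different periods and groups, so the two trends combine.
Si > Li: period and group pull opposite ways; the across-period shift dominates (1.90 vs 0.98).
B > Si: period and group pull opposite ways; the down-group shift dominates (2.04 vs 1.90).
H > B: period and group pull opposite ways; the down-group shift dominates (2.20 vs 2.04).
Br > H: the two effects oppose for this pair; the across-period effect wins (2.96 vs 2.20).
For reference (Pauling): H 2.20, Li 0.98, B 2.04, Si 1.90, Br 2.96.
So from lowest to highest: Li < Si < B < H < Br.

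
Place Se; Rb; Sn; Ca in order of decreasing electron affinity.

Se > Sn > Rb > Ca

Ca is in period 4, group 2; Se is in period 4, group 16; Rb is in period 5, group 1; Sn is in period 5, group 14.
EA tends to increase across a period and decrease down a group, though the pattern is less regular than for IE or radius.
Neither a single period nor a single group — weigh both effects.
Rb > Ca: this pair runs against the simple trend — see the exception note.
Sn > Rb: Sn lies to the right of Rb in period 5, so the across-period effect alone puts Sn higher.
Se > Sn: relative to Sn, both the across-period and down-group shifts push Se's electron affinity up.
Note the exception: Rb has a higher electron affinity than Ca, contrary to the simple trend — adding an electron to Ca (ns²) has to open a new, higher-energy np subshell, which is unfavourable.
For reference (kJ/mol): Ca 2, Se 195, Rb 47, Sn 107.
So from highest to lowest: Se > Sn > Rb > Ca.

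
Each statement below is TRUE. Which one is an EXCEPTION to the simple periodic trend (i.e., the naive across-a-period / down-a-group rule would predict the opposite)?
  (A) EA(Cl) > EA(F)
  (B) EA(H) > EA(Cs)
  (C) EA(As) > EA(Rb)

(A)

The general trend: electron affinity increases across a period and decreases down a group.
(A) Cl (period 3, group 17) vs F (period 2, group 17): the stated order contradicts the simple trend.
(B) H (period 1, group 1) vs Cs (period 6, group 1): the stated order agrees with the simple trend.
(C) As (period 4, group 15) vs Rb (period 5, group 1): the stated order agrees with the simple trend.
The exception is (A): F's small 2p subshell makes the incoming electron feel strong e⁻–e⁻ repulsion, so Cl actually releases more energy on gaining an electron.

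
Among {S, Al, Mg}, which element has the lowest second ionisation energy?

Consider each +1 ion: S⁺ still has 5 valence electrons; Al⁺ still has 2 valence electrons; Mg⁺ still has 1 valence electron.
All are still removing valence electrons, so compare the +1 ions as you would atoms: IE_2 generally rises across a period (higher Z_eff) and falls down a group (larger shell), subject to the usual subshell exceptions.
Valence configurations: S⁺ [Ne]3s²3p³, Al⁺ [Ne]3s², Mg⁺ [Ne]3s¹.
The numbers (kJ/mol): S 2252, Al 1817, Mg 1451.
Hence IE_2: Mg < Al < S.

Mg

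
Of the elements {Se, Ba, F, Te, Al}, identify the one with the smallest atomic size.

F is in period 2, group 17; Al is in period 3, group 13; Se is in period 4, group 16; Te is in period 5, group 16; Ba is in period 6, group 2.
Radius decreases left→right (rising Z_eff, same n) and increases top→bottom (higher n).
These span different periods and groups, so the two trends combine.
Se > F: both effects reinforce here, so Se is clearly the larger of the two.
Al > Se: the two effects oppose for this pair; the across-period effect wins (126 vs 116 pm).
Te > Al: the two effects oppose for this pair; the down-group effect wins (136 vs 126 pm).
Ba > Te: both effects reinforce here, so Ba is clearly the larger of the two.
For reference (pm): F 64, Al 126, Se 116, Te 136, Ba 196.
The smallest atomic size among these belongs to F.

F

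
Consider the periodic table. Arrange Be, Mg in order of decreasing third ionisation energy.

Be > Mg

After 2 electrons have been removed, what remains? Be²⁺ is the bare [He] core; Mg²⁺ is the bare [Ne] core.
All of these are removing an electron from a noble-gas core or deeper; the smaller core (lower principal quantum number) is held far more tightly, and within a period the higher nuclear charge binds the same core more tightly.
Tabulated IE_3 (kJ/mol): Be 14849, Mg 7733.
Overall IE_3 order: Mg < Be.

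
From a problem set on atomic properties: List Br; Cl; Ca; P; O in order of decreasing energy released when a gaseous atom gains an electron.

O is in period 2, group 16; P is in period 3, group 15; Cl is in period 3, group 17; Ca is in period 4, group 2; Br is in period 4, group 17.
EA tends to increase across a period and decrease down a group, though the pattern is less regular than for IE or radius.
Neither a single period nor a single group — weigh both effects.
P > Ca: both effects reinforce here, so P is clearly the higher of the two.
O > P: both effects reinforce here, so O is clearly the higher of the two.
Br > O: the two effects oppose for this pair; the across-period effect wins (325 vs 141 kJ/mol).
Cl > Br: Cl sits above Br in group 17, so the down-group effect alone puts Cl higher.
Approximate values (kJ/mol): O 141, P 72, Cl 349, Ca 2, Br 325.
So from highest to lowest: Cl > Br > O > P > Ca.

Cl > Br > O > P > Ca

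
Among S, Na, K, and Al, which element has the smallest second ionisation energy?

Al

The second ionization energy removes an electron from the +1 ion. For each element: S⁺ still has 5 valence electrons; Na⁺ is the bare [Ne] core; K⁺ is the bare [Ar] core; Al⁺ still has 2 valence electrons.
Breaking into a closed-shell core is much more expensive than removing a leftover valence electron — K and Na have the largest IE_2 here.
Valence configurations: S⁺ [Ne]3s²3p³, Al⁺ [Ne]3s².
Tabulated IE_2 (kJ/mol): S 2252, Na 4562, K 3052, Al 1817.
So the second ionization energies run Al < S < K < Na.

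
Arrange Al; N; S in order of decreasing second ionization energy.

N, S, Al

IE_2 is the cost of taking one more electron from the +1 cation: Al⁺ still has 2 valence electrons; N⁺ still has 4 valence electrons; S⁺ still has 5 valence electrons.
All are still removing valence electrons, so compare the +1 ions as you would atoms: IE_2 generally rises across a period (higher Z_eff) and falls down a group (larger shell), subject to the usual subshell exceptions.
Valence configurations: Al⁺ [Ne]3s², N⁺ [He]2s²2p², S⁺ [Ne]3s²3p³.
The numbers (kJ/mol): Al 1817, N 2856, S 2252.
Putting it together, IE_2: Al < S < N.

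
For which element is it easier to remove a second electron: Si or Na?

Si

IE_2 is the cost of taking one more electron from the +1 cation: Si⁺ still has 3 valence electrons; Na⁺ is the bare [Ne] core.
Core electrons are held far more tightly than valence electrons, so Na tops the IE_2 order.
The numbers (kJ/mol): Si 1577, Na 4562.
Hence IE_2: Si < Na.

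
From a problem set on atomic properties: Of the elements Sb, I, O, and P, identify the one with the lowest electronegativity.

Sb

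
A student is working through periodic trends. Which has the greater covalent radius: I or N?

I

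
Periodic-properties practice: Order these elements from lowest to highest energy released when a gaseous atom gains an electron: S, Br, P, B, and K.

B < K < P < S < Br

B is in period 2, group 13; P is in period 3, group 15; S is in period 3, group 16; K is in period 4, group 1; Br is in period 4, group 17.
Atoms with high Z_eff and room in the valence shell (especially the halogens) have the most exothermic electron affinities.
These span different periods and groups, so the two trends combine.
K > B: this pair runs against the simple trend — see the exception note.
P > K: both effects reinforce here, so P is clearly the higher of the two.
S > P: S lies to the right of P in period 3, so the across-period effect alone puts S higher.
Br > S: the two effects oppose for this pair; the across-period effect wins (325 vs 200 kJ/mol).
Note the exception: K has a higher electron affinity than B, contrary to the simple trend — B's ns²np¹ configuration gives only a small electron affinity — the sparsely filled np subshell binds an added electron weakly.
Tabulated electron affinity (kJ/mol): B 27, P 72, S 200, K 48, Br 325.
So from lowest to highest: B < K < P < S < Br.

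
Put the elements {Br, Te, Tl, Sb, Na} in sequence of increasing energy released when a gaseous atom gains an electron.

Tl < Na < Sb < Te < Br

Na is in period 3, group 1; Br is in period 4, group 17; Sb is in period 5, group 15; Te is in period 5, group 16; Tl is in period 6, group 13.
EA tends to increase across a period and decrease down a group, though the pattern is less regular than for IE or radius.
Here both period and group differ, so the two effects have to be weighed against each other.
Na > Tl: period and group pull opposite ways; the down-group shift dominates (53 vs 19 kJ/mol).
Sb > Na: the two effects oppose for this pair; the across-period effect wins (103 vs 53 kJ/mol).
Te > Sb: Te lies to the right of Sb in period 5, so the across-period effect alone puts Te higher.
Br > Te: both effects reinforce here, so Br is clearly the higher of the two.
Tabulated electron affinity (kJ/mol): Na 53, Br 325, Sb 103, Te 190, Tl 19.
So from lowest to highest: Tl < Na < Sb < Te < Br.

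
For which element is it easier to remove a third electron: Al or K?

After 2 electrons have been removed, what remains? Al²⁺ still has 1 valence electron; K²⁺ is already 1 electron into the core.
Breaking into a closed-shell core is much more expensive than removing a leftover valence electron — K has the largest IE_3 here.
The numbers (kJ/mol): Al 2745, K 4420.
Putting it together, IE_3: Al < K.

Al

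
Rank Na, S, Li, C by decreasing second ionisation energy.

After 1 electron has been removed, what remains? Na⁺ is the bare [Ne] core; S⁺ still has 5 valence electrons; Li⁺ is the bare [He] core; C⁺ still has 3 valence electrons.
Core electrons are held far more tightly than valence electrons, so Na and Li top the IE_2 order.
Valence configurations: S⁺ [Ne]3s²3p³, C⁺ [He]2s²2p¹.
The numbers (kJ/mol): Na 4562, S 2252, Li 7298, C 2353.
Hence IE_2: S < C < Na < Li.

Li > Na > C > S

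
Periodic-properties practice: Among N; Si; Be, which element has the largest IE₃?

The third ionization energy removes an electron from the +2 ion. For each element: N²⁺ still has 3 valence electrons; Si²⁺ still has 2 valence electrons; Be²⁺ is the bare [He] core.
Breaking into a closed-shell core is much more expensive than removing a leftover valence electron — Be has the largest IE_3 here.
Valence configurations: N²⁺ [He]2s²2p¹, Si²⁺ [Ne]3s².
Approximate IE_3 values (kJ/mol): N 4578, Si 3232, Be 14849.
So the third ionization energies run Si < N < Be.

Be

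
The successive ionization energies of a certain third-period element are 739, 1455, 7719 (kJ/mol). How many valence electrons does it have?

2

Look for the largest jump between consecutive ionization energies: IE3/IE2 ≈ 5.3, far larger than any earlier ratio.
That jump marks the point where a core electron is being removed. So the atom has 2 valence electrons.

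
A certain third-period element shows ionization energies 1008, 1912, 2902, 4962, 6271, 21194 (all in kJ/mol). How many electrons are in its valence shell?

5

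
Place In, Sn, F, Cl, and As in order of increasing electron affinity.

F is in period 2, group 17; Cl is in period 3, group 17; As is in period 4, group 15; In is in period 5, group 13; Sn is in period 5, group 14.
Electron affinity generally becomes more exothermic across a period toward the halogens and less exothermic down a group.
Neither a single period nor a single group — weigh both effects.
As > In: relative to In, both the across-period and down-group shifts push As's electron affinity up.
Sn > As: this pair runs against the simple trend — see the exception note.
F > Sn: both effects reinforce here, so F is clearly the higher of the two.
Cl > F: this pair runs against the simple trend — see the exception note.
Note the exception: Sn has a higher electron affinity than As, contrary to the simple trend — adding an electron to As's half-filled np³ subshell costs electron-pairing energy.
Note the exception: Cl has a higher electron affinity than F, contrary to the simple trend — F's small 2p subshell makes the incoming electron feel strong e⁻–e⁻ repulsion, so Cl actually releases more energy on gaining an electron.
Tabulated electron affinity (kJ/mol): F 328, Cl 349, As 78, In 29, Sn 107.
So from lowest to highest: In < As < Sn < F < Cl.

In < As < Sn < F < Cl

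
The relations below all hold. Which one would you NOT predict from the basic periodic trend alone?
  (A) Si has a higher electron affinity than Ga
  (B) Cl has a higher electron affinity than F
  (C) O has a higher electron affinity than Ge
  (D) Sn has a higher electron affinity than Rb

(B)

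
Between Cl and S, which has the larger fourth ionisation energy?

Consider each +3 ion: Cl³⁺ still has 4 valence electrons; S³⁺ still has 3 valence electrons.
All are still removing valence electrons, so compare the +3 ions as you would atoms: IE_4 generally rises across a period (higher Z_eff) and falls down a group (larger shell), subject to the usual subshell exceptions.
Valence configurations: Cl³⁺ [Ne]3s²3p², S³⁺ [Ne]3s²3p¹.
Tabulated IE_4 (kJ/mol): Cl 5159, S 4556.
Hence IE_4: S < Cl.

Cl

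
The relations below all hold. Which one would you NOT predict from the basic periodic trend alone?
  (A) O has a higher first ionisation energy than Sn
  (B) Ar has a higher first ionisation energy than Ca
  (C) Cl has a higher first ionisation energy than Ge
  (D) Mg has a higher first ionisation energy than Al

The general trend: first ionisation energy increases across a period and decreases down a group.
(A) O (period 2, group 16) vs Sn (period 5, group 14): the stated order agrees with the simple trend.
(B) Ar (period 3, group 18) vs Ca (period 4, group 2): the stated order agrees with the simple trend.
(C) Cl (period 3, group 17) vs Ge (period 4, group 14): the stated order agrees with the simple trend.
(D) Mg (period 3, group 2) vs Al (period 3, group 13): the stated order contradicts the simple trend.
The exception is (D): Al's single 3p electron is easier to remove than one from Mg's filled 3s².

(D)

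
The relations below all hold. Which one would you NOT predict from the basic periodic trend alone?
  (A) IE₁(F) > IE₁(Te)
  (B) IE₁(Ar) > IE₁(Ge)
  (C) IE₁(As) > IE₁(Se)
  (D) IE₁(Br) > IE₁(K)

The general trend: first ionisation energy increases across a period and decreases down a group.
(A) F (period 2, group 17) vs Te (period 5, group 16): the stated order agrees with the simple trend.
(B) Ar (period 3, group 18) vs Ge (period 4, group 14): the stated order agrees with the simple trend.
(C) As (period 4, group 15) vs Se (period 4, group 16): the stated order contradicts the simple trend.
(D) Br (period 4, group 17) vs K (period 4, group 1): the stated order agrees with the simple trend.
The exception is (C): Se (4p⁴) ionizes more easily than half-filled As (4p³).

(C)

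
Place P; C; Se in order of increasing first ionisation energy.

Se < P < C

C is in period 2, group 14; P is in period 3, group 15; Se is in period 4, group 16.
Removing the outermost electron gets harder across a period and easier down a group.
A diagonal step moves right (one effect) and down (the opposite effect) at once.
P > Se: the two effects oppose for this pair; the down-group effect wins (1012 vs 941 kJ/mol).
C > P: the two effects oppose for this pair; the down-group effect wins (1086 vs 1012 kJ/mol).
Tabulated first ionization energy (kJ/mol): C 1086, P 1012, Se 941.
So from lowest to highest: Se < P < C.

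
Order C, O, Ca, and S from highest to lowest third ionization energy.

O, Ca, C, S

IE_3 is the cost of taking one more electron from the +2 cation: C²⁺ still has 2 valence electrons; O²⁺ still has 4 valence electrons; Ca²⁺ is the bare [Ar] core; S²⁺ still has 4 valence electrons.
Usually core removal costs more than valence removal, but here the competition is close: a tightly held n=2 valence electron can cost more to remove than an n=3 core electron, so the actual values have to decide it.
Valence configurations: C²⁺ [He]2s², O²⁺ [He]2s²2p², S²⁺ [Ne]3s²3p².
Tabulated IE_3 (kJ/mol): C 4620, O 5300, Ca 4912, S 3357.
Overall IE_3 order: S < C < Ca < O.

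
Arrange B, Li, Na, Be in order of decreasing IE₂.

Li > Na > B > Be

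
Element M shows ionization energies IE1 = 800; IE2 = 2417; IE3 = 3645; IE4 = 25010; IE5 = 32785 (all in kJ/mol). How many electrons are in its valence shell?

3

Look for the largest jump between consecutive ionization energies: IE4/IE3 ≈ 6.9, far larger than any earlier ratio.
That jump marks the point where a core electron is being removed. So the atom has 3 valence electrons.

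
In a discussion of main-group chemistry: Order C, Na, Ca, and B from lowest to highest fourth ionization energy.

The fourth ionization energy removes an electron from the +3 ion. For each element: C³⁺ still has 1 valence electron; Na³⁺ is already 2 electrons into the core; Ca³⁺ is already 1 electron into the core; B³⁺ is the bare [He] core.
Breaking into a closed-shell core is much more expensive than removing a leftover valence electron — Ca, Na and B have the largest IE_4 here.
Approximate IE_4 values (kJ/mol): C 6223, Na 9543, Ca 6491, B 25026.
So the fourth ionization energies run C < Ca < Na < B.

C, Ca, Na, B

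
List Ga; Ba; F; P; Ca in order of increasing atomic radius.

F < P < Ga < Ca < Ba

Moving right in a period, electrons are added to the same shell under a stronger nuclear pull, so atoms get smaller; moving down, a new shell is opened and atoms get larger.
Here both period and group differ, so the two effects have to be weighed against each other.
P > F: both effects reinforce here, so P is clearly the larger of the two.
Ga > P: both effects reinforce here, so Ga is clearly the larger of the two.
Ca > Ga: Ca lies to the left of Ga in period 4, so the across-period effect alone puts Ca larger.
Ba > Ca: Ba sits below Ca in group 2, so the down-group effect alone puts Ba larger.
Approximate values (pm): F 64, P 111, Ca 171, Ga 124, Ba 196.
So from smallest to largest: F < P < Ga < Ca < Ba.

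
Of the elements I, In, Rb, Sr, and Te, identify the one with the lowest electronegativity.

Rb

Rb is in period 5, group 1; Sr is in period 5, group 2; In is in period 5, group 13; Te is in period 5, group 16; I is in period 5, group 17.
Atoms toward the upper right of the periodic table pull bonding electrons most strongly.
All lie in period 5, so electronegativity increases left to right.
The lowest electronegativity among these belongs to Rb.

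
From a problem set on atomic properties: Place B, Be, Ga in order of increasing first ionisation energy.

Ga, B, Be

Be is in period 2, group 2; B is in period 2, group 13; Ga is in period 4, group 13.
Removing the outermost electron gets harder across a period and easier down a group.
Here both period and group differ, so the two effects have to be weighed against each other.
B > Ga: B sits above Ga in group 13, so the down-group effect alone puts B higher.
Be > B: this pair runs against the simple trend — see the exception note.
Note the exception: Be has a higher first ionization energy than B, contrary to the simple trend — removing B's lone 2p electron is easier than breaking Be's filled 2s².
Approximate values (kJ/mol): Be 900, B 801, Ga 579.
So from lowest to highest: Ga < B < Be.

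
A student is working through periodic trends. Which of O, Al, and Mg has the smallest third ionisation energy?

Consider each +2 ion: O²⁺ still has 4 valence electrons; Al²⁺ still has 1 valence electron; Mg²⁺ is the bare [Ne] core.
Core electrons are held far more tightly than valence electrons, so Mg tops the IE_3 order.
Valence configurations: O²⁺ [He]2s²2p², Al²⁺ [Ne]3s¹.
The numbers (kJ/mol): O 5300, Al 2745, Mg 7733.
Hence IE_3: Al < O < Mg.

Al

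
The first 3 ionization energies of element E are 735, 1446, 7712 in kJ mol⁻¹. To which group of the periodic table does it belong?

Group 2

Look for the largest jump between consecutive ionization energies: IE3/IE2 ≈ 5.3, far larger than any earlier ratio.
That jump marks the point where a core electron is being removed. So the atom has 2 valence electrons.
A main-group element with 2 valence electrons is in group 2.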